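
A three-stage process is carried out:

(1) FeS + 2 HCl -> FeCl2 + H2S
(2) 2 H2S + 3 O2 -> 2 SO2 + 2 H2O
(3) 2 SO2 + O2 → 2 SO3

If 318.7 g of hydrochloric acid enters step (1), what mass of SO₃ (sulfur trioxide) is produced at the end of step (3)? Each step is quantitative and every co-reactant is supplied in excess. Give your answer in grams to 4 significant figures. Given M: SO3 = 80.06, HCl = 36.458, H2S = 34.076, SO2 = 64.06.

n(HCl) = 318.7 / 36.458 = 8.7416 mol.
Reaction (1): HCl→H2S ratio 2:1 ⇒ n(H2S) = 4.3708 mol.
Reaction (2): H2S→SO2 ratio 2:2 ⇒ n(SO2) = 4.3708 mol.
Reaction (3): SO2→SO3 ratio 2:2 ⇒ n(SO3) = 4.3708 mol.
Mass of SO3 = 4.3708 × 80.06 = 349.92 g.

349.9 g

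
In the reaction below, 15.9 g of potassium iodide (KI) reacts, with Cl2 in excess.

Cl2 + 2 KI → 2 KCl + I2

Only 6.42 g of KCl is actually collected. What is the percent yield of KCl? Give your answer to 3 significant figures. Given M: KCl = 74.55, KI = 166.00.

89.9 %

n(KI) = 15.90 g / 166.00 g/mol = 0.09578 mol.
From the equation the KI:KCl mole ratio is 2:2, so n(KCl) = 0.09578 × 2/2 = 0.09578 mol.
Mass of KCl = 0.09578 mol × 74.55 g/mol = 7.141 g.
This is the theoretical yield. Percent yield = 6.42 g / 7.141 g × 100% = 89.91%.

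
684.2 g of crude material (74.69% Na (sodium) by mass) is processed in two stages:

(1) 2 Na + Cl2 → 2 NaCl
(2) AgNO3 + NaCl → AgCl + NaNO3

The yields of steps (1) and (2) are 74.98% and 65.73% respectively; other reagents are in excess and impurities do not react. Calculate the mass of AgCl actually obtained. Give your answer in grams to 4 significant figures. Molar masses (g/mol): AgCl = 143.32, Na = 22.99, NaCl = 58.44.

Pure Na = 684.2 × 0.7469 = 511.03 g.
n(Na) = 511.03 / 22.99 = 22.228 mol.
Step 1 (Na:NaCl = 2:2): theoretical n(NaCl) = 22.228 mol; at 74.98% yield, n(NaCl) = 16.667 mol.
Step 2 (NaCl:AgCl = 1:1): theoretical n(AgCl) = 16.667 mol, so theoretical mass = 16.667 × 143.32 = 2388.7 g.
At 65.73% yield, actual mass of AgCl = 2388.7 × 0.6573 = 1570.1 g.

1570 g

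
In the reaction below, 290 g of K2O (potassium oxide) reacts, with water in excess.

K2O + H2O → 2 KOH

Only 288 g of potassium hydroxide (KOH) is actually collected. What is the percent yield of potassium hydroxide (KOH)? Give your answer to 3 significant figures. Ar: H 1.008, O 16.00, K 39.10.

83.4 %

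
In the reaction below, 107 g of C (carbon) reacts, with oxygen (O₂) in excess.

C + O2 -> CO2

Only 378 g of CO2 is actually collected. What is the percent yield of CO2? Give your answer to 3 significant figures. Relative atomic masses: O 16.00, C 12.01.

96.4 %

M(C) = 12.01 g/mol.
M(CO2) = 12.01 + 2(16.00) = 44.01 g/mol.
n(C) = 107.0 g / 12.01 g/mol = 8.909 mol.
From the equation the C:CO2 mole ratio is 1:1, so n(CO2) = 8.909 × 1/1 = 8.909 mol.
Mass of CO2 = 8.909 mol × 44.01 g/mol = 392.1 g.
This is the theoretical yield. Percent yield = 378 g / 392.1 g × 100% = 96.41%.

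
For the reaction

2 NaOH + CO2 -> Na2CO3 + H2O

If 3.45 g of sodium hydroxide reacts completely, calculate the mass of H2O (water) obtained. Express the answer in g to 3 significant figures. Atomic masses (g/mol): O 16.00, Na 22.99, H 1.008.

M(NaOH) = 22.99 + 16.00 + 1.008 = 39.998 g/mol.
M(H2O) = 2(1.008) + 16.00 = 18.016 g/mol.
n(NaOH) = 3.450 g / 39.998 g/mol = 0.08625 mol.
From the equation the NaOH:H2O mole ratio is 2:1, so n(H2O) = 0.08625 × 1/2 = 0.04313 mol.
Mass of H2O = 0.04313 mol × 18.016 g/mol = 0.7770 g.

0.777 g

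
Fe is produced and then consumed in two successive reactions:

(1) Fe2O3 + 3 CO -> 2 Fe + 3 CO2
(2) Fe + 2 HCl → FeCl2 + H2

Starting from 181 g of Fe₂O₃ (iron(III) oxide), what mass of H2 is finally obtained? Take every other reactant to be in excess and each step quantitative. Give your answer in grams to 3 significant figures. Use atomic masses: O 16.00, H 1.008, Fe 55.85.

M(Fe2O3) = 2(55.85) + 3(16.00) = 159.70 g/mol.
M(H2) = 2(1.008) = 2.016 g/mol.
n(Fe2O3) = 181.0 / 159.70 = 1.133 mol.
Step 1 gives a 1:2 ratio of Fe2O3 to Fe, so n(Fe) = 2.267 mol.
In step 2 the Fe:H2 ratio is 1:1, so n(H2) = 2.267 mol.
Mass of H2 = 2.267 × 2.016 = 4.570 g.

4.57 g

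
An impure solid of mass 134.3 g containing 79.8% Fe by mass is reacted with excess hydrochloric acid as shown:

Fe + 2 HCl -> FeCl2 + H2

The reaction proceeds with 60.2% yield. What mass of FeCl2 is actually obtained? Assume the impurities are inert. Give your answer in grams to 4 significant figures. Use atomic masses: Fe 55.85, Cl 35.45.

146.4 g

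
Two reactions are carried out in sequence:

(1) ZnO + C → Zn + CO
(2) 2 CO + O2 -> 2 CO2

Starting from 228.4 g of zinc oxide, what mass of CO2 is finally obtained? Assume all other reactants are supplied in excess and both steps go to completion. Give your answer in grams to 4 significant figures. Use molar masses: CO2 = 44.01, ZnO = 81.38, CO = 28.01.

n(ZnO) = 228.40 / 81.38 = 2.8066 mol.
Step 1 gives a 1:1 ratio of ZnO to CO, so n(CO) = 2.8066 mol.
In step 2 the CO:CO2 ratio is 2:2, so n(CO2) = 2.8066 mol.
Mass of CO2 = 2.8066 × 44.01 = 123.52 g.

123.5 g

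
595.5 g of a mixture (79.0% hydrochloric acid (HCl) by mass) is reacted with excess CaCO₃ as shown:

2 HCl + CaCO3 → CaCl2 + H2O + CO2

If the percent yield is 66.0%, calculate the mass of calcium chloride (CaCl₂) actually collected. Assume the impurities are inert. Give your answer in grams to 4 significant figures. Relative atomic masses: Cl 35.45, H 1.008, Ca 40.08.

472.6 g

Pure HCl available = 595.5 g × 0.790 = 470.44 g.
M(HCl) = 1.008 + 35.45 = 36.458 g/mol.
M(CaCl2) = 40.08 + 2(35.45) = 110.98 g/mol.
n(HCl) = 470.44 g / 36.458 g/mol = 12.904 mol.
From the equation the HCl:CaCl2 mole ratio is 2:1, so n(CaCl2) = 12.904 × 1/2 = 6.4519 mol.
Mass of CaCl2 = 6.4519 mol × 110.98 g/mol = 716.03 g.
Actual mass collected = 716.03 g × 0.660 = 472.58 g.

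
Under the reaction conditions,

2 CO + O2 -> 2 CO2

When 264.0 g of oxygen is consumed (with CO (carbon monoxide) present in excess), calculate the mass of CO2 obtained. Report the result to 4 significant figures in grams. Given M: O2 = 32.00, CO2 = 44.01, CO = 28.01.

726.2 g

n(O2) = 264.00 g / 32.00 g/mol = 8.2500 mol.
From the equation the O2:CO2 mole ratio is 1:2, so n(CO2) = 8.2500 × 2/1 = 16.500 mol.
Mass of CO2 = 16.500 mol × 44.01 g/mol = 726.16 g.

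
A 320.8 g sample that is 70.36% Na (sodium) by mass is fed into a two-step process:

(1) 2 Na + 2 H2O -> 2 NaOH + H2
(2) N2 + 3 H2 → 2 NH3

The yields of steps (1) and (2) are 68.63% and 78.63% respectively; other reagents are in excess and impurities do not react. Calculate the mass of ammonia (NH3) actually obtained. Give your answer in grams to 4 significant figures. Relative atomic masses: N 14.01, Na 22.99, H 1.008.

30.08 g

Pure Na = 320.8 × 0.7036 = 225.71 g.
M(Na) = 22.99 g/mol.
M(NH3) = 14.01 + 3(1.008) = 17.034 g/mol.
n(Na) = 225.71 / 22.99 = 9.8180 mol.
Step 1 (Na:H2 = 2:1): theoretical n(H2) = 4.9090 mol; at 68.63% yield, n(H2) = 3.3690 mol.
Step 2 (H2:NH3 = 3:2): theoretical n(NH3) = 2.2460 mol, so theoretical mass = 2.2460 × 17.034 = 38.259 g.
At 78.63% yield, actual mass of NH3 = 38.259 × 0.7863 = 30.083 g.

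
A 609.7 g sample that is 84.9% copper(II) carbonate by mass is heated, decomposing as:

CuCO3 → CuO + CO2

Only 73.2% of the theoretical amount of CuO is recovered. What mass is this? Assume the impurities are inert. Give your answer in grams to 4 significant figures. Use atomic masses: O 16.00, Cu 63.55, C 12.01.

Pure CuCO3 available = 609.7 g × 0.849 = 517.64 g.
M(CuCO3) = 63.55 + 12.01 + 3(16.00) = 123.56 g/mol.
M(CuO) = 63.55 + 16.00 = 79.55 g/mol.
n(CuCO3) = 517.64 g / 123.56 g/mol = 4.1893 mol.
From the equation the CuCO3:CuO mole ratio is 1:1, so n(CuO) = 4.1893 × 1/1 = 4.1893 mol.
Mass of CuO = 4.1893 mol × 79.55 g/mol = 333.26 g.
Actual mass collected = 333.26 g × 0.732 = 243.95 g.

243.9 g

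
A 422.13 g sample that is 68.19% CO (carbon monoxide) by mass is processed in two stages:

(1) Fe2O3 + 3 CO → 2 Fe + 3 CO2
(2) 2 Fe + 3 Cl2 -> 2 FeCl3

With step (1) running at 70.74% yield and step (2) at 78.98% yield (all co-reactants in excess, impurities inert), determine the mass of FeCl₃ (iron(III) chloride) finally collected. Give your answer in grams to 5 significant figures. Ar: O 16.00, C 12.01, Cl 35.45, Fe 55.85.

620.86 g

Pure CO = 422.13 × 0.6819 = 287.850 g.
M(CO) = 12.01 + 16.00 = 28.01 g/mol.
M(FeCl3) = 55.85 + 3(35.45) = 162.20 g/mol.
n(CO) = 287.850 / 28.01 = 10.2767 mol.
Step 1 (CO:Fe = 3:2): theoretical n(Fe) = 6.85114 mol; at 70.74% yield, n(Fe) = 4.84649 mol.
Step 2 (Fe:FeCl3 = 2:2): theoretical n(FeCl3) = 4.84649 mol, so theoretical mass = 4.84649 × 162.20 = 786.101 g.
At 78.98% yield, actual mass of FeCl3 = 786.101 × 0.7898 = 620.863 g.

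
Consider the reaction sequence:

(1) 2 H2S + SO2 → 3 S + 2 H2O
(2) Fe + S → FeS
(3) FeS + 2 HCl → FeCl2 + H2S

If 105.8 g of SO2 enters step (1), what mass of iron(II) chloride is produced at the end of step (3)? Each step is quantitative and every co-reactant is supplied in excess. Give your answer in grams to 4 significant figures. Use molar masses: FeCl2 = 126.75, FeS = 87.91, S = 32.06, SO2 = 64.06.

n(SO2) = 105.8 / 64.06 = 1.6516 mol.
Reaction (1): SO2→S ratio 1:3 ⇒ n(S) = 4.9547 mol.
Reaction (2): S→FeS ratio 1:1 ⇒ n(FeS) = 4.9547 mol.
Reaction (3): FeS→FeCl2 ratio 1:1 ⇒ n(FeCl2) = 4.9547 mol.
Mass of FeCl2 = 4.9547 × 126.75 = 628.01 g.

628.0 g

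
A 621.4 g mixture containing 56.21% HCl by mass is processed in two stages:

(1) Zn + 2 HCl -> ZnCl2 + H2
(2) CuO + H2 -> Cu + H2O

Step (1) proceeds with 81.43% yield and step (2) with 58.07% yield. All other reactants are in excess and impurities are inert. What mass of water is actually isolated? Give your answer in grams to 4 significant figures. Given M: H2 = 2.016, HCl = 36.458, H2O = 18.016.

Pure HCl = 621.4 × 0.5621 = 349.29 g.
n(HCl) = 349.29 / 36.458 = 9.5806 mol.
Step 1 (HCl:H2 = 2:1): theoretical n(H2) = 4.7903 mol; at 81.43% yield, n(H2) = 3.9007 mol.
Step 2 (H2:H2O = 1:1): theoretical n(H2O) = 3.9007 mol, so theoretical mass = 3.9007 × 18.016 = 70.276 g.
At 58.07% yield, actual mass of H2O = 70.276 × 0.5807 = 40.809 g.

40.81 g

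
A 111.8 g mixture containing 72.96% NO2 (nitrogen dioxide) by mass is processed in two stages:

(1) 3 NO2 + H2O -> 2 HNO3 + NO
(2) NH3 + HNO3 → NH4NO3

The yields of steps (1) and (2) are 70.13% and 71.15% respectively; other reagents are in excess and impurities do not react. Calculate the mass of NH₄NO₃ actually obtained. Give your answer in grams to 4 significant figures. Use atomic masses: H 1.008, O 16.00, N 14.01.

47.21 g

Pure NO2 = 111.8 × 0.7296 = 81.569 g.
M(NO2) = 14.01 + 2(16.00) = 46.01 g/mol.
M(NH4NO3) = 2(14.01) + 4(1.008) + 3(16.00) = 80.052 g/mol.
n(NO2) = 81.569 / 46.01 = 1.7729 mol.
Step 1 (NO2:HNO3 = 3:2): theoretical n(HNO3) = 1.1819 mol; at 70.13% yield, n(HNO3) = 0.82887 mol.
Step 2 (HNO3:NH4NO3 = 1:1): theoretical n(NH4NO3) = 0.82887 mol, so theoretical mass = 0.82887 × 80.052 = 66.353 g.
At 71.15% yield, actual mass of NH4NO3 = 66.353 × 0.7115 = 47.210 g.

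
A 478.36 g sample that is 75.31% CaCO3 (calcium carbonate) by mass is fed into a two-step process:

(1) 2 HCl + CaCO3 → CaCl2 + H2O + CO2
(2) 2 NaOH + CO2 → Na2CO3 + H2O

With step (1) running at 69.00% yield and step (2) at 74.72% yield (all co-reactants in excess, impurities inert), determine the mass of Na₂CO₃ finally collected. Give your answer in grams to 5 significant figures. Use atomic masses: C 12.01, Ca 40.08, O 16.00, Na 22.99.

Pure CaCO3 = 478.36 × 0.7531 = 360.253 g.
M(CaCO3) = 40.08 + 12.01 + 3(16.00) = 100.09 g/mol.
M(Na2CO3) = 2(22.99) + 12.01 + 3(16.00) = 105.99 g/mol.
n(CaCO3) = 360.253 / 100.09 = 3.59929 mol.
Step 1 (CaCO3:CO2 = 1:1): theoretical n(CO2) = 3.59929 mol; at 69.00% yield, n(CO2) = 2.48351 mol.
Step 2 (CO2:Na2CO3 = 1:1): theoretical n(Na2CO3) = 2.48351 mol, so theoretical mass = 2.48351 × 105.99 = 263.227 g.
At 74.72% yield, actual mass of Na2CO3 = 263.227 × 0.7472 = 196.683 g.

196.68 g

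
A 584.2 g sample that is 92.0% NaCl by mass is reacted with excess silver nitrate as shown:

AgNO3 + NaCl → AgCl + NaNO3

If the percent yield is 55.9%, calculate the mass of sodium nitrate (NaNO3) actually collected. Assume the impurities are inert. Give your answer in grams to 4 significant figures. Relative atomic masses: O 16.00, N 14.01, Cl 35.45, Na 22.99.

437.0 g

Pure NaCl available = 584.2 g × 0.920 = 537.46 g.
M(NaCl) = 22.99 + 35.45 = 58.44 g/mol.
M(NaNO3) = 22.99 + 14.01 + 3(16.00) = 85.00 g/mol.
n(NaCl) = 537.46 g / 58.44 g/mol = 9.1969 mol.
From the equation the NaCl:NaNO3 mole ratio is 1:1, so n(NaNO3) = 9.1969 × 1/1 = 9.1969 mol.
Mass of NaNO3 = 9.1969 mol × 85.00 g/mol = 781.73 g.
Actual mass collected = 781.73 g × 0.559 = 436.99 g.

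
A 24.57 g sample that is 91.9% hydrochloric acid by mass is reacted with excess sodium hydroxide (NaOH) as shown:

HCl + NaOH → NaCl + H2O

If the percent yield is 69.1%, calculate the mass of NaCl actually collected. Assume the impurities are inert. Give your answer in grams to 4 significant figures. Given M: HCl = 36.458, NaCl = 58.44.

Pure HCl available = 24.57 g × 0.919 = 22.580 g.
n(HCl) = 22.580 g / 36.458 g/mol = 0.61934 mol.
From the equation the HCl:NaCl mole ratio is 1:1, so n(NaCl) = 0.61934 × 1/1 = 0.61934 mol.
Mass of NaCl = 0.61934 mol × 58.44 g/mol = 36.194 g.
Actual mass collected = 36.194 g × 0.691 = 25.010 g.

25.01 g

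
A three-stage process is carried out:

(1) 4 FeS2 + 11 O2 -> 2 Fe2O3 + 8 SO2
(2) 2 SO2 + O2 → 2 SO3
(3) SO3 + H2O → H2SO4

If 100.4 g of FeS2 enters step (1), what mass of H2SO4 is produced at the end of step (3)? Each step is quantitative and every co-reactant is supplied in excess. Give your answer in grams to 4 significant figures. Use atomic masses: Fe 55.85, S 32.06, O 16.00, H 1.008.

M(FeS2) = 55.85 + 2(32.06) = 119.97 g/mol.
M(H2SO4) = 2(1.008) + 32.06 + 4(16.00) = 98.076 g/mol.
n(FeS2) = 100.4 / 119.97 = 0.83688 mol.
Reaction (1): FeS2→SO2 ratio 4:8 ⇒ n(SO2) = 1.6738 mol.
Reaction (2): SO2→SO3 ratio 2:2 ⇒ n(SO3) = 1.6738 mol.
Reaction (3): SO3→H2SO4 ratio 1:1 ⇒ n(H2SO4) = 1.6738 mol.
Mass of H2SO4 = 1.6738 × 98.076 = 164.15 g.

164.2 g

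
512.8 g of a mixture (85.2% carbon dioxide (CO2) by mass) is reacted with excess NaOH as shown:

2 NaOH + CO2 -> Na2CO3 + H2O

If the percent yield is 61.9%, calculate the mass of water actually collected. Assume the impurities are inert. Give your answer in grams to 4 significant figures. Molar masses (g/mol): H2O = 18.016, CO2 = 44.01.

110.7 g

Pure CO2 available = 512.8 g × 0.852 = 436.91 g.
n(CO2) = 436.91 g / 44.01 g/mol = 9.9274 mol.
From the equation the CO2:H2O mole ratio is 1:1, so n(H2O) = 9.9274 × 1/1 = 9.9274 mol.
Mass of H2O = 9.9274 mol × 18.016 g/mol = 178.85 g.
Actual mass collected = 178.85 g × 0.619 = 110.71 g.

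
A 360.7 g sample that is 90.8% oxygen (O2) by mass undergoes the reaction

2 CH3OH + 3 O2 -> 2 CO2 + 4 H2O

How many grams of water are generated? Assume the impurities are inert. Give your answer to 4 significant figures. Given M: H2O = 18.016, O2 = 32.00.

245.9 g

Mass of pure O2 = 360.7 g × 0.908 = 327.52 g.
n(O2) = 327.52 g / 32.00 g/mol = 10.235 mol.
From the equation the O2:H2O mole ratio is 3:4, so n(H2O) = 10.235 × 4/3 = 13.646 mol.
Mass of H2O = 13.646 mol × 18.016 g/mol = 245.86 g.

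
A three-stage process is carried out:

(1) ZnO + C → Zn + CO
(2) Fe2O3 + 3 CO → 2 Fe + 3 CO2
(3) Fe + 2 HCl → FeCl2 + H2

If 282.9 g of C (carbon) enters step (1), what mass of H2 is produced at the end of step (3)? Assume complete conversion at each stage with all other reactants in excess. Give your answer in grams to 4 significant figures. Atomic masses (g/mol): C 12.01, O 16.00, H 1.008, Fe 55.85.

31.66 g

M(C) = 12.01 g/mol.
M(H2) = 2(1.008) = 2.016 g/mol.
n(C) = 282.9 / 12.01 = 23.555 mol.
Reaction (1): C→CO ratio 1:1 ⇒ n(CO) = 23.555 mol.
Reaction (2): CO→Fe ratio 3:2 ⇒ n(Fe) = 15.704 mol.
Reaction (3): Fe→H2 ratio 1:1 ⇒ n(H2) = 15.704 mol.
Mass of H2 = 15.704 × 2.016 = 31.658 g.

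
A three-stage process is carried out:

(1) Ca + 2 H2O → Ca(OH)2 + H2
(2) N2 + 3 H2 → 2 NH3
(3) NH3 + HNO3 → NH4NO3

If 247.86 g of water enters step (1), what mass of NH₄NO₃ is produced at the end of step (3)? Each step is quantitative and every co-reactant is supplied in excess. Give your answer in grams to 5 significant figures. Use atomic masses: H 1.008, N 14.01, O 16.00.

367.11 g

M(H2O) = 2(1.008) + 16.00 = 18.016 g/mol.
M(NH4NO3) = 2(14.01) + 4(1.008) + 3(16.00) = 80.052 g/mol.
n(H2O) = 247.86 / 18.016 = 13.7578 mol.
Reaction (1): H2O→H2 ratio 2:1 ⇒ n(H2) = 6.87889 mol.
Reaction (2): H2→NH3 ratio 3:2 ⇒ n(NH3) = 4.58592 mol.
Reaction (3): NH3→NH4NO3 ratio 1:1 ⇒ n(NH4NO3) = 4.58592 mol.
Mass of NH4NO3 = 4.58592 × 80.052 = 367.112 g.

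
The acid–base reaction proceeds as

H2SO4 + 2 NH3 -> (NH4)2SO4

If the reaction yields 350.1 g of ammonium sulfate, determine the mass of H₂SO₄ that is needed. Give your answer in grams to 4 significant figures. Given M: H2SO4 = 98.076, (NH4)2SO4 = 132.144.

259.8 g

n((NH4)2SO4) = 350.10 g / 132.144 g/mol = 2.6494 mol.
From the equation the (NH4)2SO4:H2SO4 mole ratio is 1:1, so n(H2SO4) = 2.6494 × 1/1 = 2.6494 mol.
Mass of H2SO4 = 2.6494 mol × 98.076 g/mol = 259.84 g.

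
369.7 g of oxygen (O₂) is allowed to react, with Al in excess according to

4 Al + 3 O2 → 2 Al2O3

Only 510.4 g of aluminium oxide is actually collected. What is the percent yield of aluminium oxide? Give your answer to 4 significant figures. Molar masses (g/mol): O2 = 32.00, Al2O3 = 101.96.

n(O2) = 369.70 g / 32.00 g/mol = 11.553 mol.
From the equation the O2:Al2O3 mole ratio is 3:2, so n(Al2O3) = 11.553 × 2/3 = 7.7021 mol.
Mass of Al2O3 = 7.7021 mol × 101.96 g/mol = 785.30 g.
This is the theoretical yield. Percent yield = 510.4 g / 785.30 g × 100% = 64.994%.

64.99 %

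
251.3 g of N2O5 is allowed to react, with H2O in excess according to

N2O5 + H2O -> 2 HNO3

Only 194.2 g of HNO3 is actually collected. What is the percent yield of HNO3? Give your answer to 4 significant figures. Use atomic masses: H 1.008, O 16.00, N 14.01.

66.23 %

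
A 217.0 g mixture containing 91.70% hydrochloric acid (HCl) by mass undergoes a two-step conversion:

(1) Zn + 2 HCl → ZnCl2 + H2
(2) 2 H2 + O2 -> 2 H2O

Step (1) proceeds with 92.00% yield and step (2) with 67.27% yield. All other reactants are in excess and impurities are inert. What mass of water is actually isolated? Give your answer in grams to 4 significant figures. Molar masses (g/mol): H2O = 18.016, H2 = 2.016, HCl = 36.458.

30.43 g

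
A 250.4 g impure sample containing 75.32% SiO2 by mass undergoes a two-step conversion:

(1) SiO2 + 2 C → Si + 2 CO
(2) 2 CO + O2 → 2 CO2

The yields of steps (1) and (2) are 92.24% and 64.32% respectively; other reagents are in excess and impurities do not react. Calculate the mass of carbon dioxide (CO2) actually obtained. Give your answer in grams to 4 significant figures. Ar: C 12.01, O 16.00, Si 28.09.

Pure SiO2 = 250.4 × 0.7532 = 188.60 g.
M(SiO2) = 28.09 + 2(16.00) = 60.09 g/mol.
M(CO2) = 12.01 + 2(16.00) = 44.01 g/mol.
n(SiO2) = 188.60 / 60.09 = 3.1386 mol.
Step 1 (SiO2:CO = 1:2): theoretical n(CO) = 6.2773 mol; at 92.24% yield, n(CO) = 5.7902 mol.
Step 2 (CO:CO2 = 2:2): theoretical n(CO2) = 5.7902 mol, so theoretical mass = 5.7902 × 44.01 = 254.83 g.
At 64.32% yield, actual mass of CO2 = 254.83 × 0.6432 = 163.90 g.

163.9 g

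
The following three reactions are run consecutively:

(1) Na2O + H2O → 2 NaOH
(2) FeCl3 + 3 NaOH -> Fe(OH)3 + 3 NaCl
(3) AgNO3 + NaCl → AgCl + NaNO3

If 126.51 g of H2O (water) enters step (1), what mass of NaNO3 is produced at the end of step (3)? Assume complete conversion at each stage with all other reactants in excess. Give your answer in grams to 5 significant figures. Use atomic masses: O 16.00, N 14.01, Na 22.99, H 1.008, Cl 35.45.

M(H2O) = 2(1.008) + 16.00 = 18.016 g/mol.
M(NaNO3) = 22.99 + 14.01 + 3(16.00) = 85.00 g/mol.
n(H2O) = 126.51 / 18.016 = 7.02209 mol.
Reaction (1): H2O→NaOH ratio 1:2 ⇒ n(NaOH) = 14.0442 mol.
Reaction (2): NaOH→NaCl ratio 3:3 ⇒ n(NaCl) = 14.0442 mol.
Reaction (3): NaCl→NaNO3 ratio 1:1 ⇒ n(NaNO3) = 14.0442 mol.
Mass of NaNO3 = 14.0442 × 85.00 = 1193.76 g.

1193.8 g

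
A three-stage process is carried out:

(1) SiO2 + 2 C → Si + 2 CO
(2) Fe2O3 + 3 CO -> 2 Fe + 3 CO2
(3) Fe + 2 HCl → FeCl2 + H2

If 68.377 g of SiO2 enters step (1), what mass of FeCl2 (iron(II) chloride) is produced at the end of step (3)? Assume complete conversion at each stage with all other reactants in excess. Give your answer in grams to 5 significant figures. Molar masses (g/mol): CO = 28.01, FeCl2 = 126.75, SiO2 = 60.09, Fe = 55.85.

n(SiO2) = 68.377 / 60.09 = 1.13791 mol.
Reaction (1): SiO2→CO ratio 1:2 ⇒ n(CO) = 2.27582 mol.
Reaction (2): CO→Fe ratio 3:2 ⇒ n(Fe) = 1.51721 mol.
Reaction (3): Fe→FeCl2 ratio 1:1 ⇒ n(FeCl2) = 1.51721 mol.
Mass of FeCl2 = 1.51721 × 126.75 = 192.307 g.

192.31 g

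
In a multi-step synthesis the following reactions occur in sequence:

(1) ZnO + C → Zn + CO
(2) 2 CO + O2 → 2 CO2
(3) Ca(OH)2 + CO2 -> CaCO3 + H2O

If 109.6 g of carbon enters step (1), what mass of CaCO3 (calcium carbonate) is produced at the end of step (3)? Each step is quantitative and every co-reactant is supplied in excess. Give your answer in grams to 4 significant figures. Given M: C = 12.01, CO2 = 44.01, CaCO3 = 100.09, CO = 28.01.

n(C) = 109.6 / 12.01 = 9.1257 mol.
Reaction (1): C→CO ratio 1:1 ⇒ n(CO) = 9.1257 mol.
Reaction (2): CO→CO2 ratio 2:2 ⇒ n(CO2) = 9.1257 mol.
Reaction (3): CO2→CaCO3 ratio 1:1 ⇒ n(CaCO3) = 9.1257 mol.
Mass of CaCO3 = 9.1257 × 100.09 = 913.39 g.

913.4 g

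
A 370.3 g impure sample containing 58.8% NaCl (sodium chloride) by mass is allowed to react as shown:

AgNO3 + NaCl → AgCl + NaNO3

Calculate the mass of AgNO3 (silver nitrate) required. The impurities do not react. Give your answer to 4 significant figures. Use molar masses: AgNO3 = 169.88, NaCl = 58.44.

632.9 g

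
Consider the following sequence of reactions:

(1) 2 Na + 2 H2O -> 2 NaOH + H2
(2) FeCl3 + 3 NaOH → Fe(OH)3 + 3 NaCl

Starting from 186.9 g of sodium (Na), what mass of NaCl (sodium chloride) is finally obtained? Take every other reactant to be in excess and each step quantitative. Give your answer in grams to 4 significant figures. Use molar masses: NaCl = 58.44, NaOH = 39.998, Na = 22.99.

475.1 g

n(Na) = 186.90 / 22.99 = 8.1296 mol.
Step 1 gives a 2:2 ratio of Na to NaOH, so n(NaOH) = 8.1296 mol.
In step 2 the NaOH:NaCl ratio is 3:3, so n(NaCl) = 8.1296 mol.
Mass of NaCl = 8.1296 × 58.44 = 475.10 g.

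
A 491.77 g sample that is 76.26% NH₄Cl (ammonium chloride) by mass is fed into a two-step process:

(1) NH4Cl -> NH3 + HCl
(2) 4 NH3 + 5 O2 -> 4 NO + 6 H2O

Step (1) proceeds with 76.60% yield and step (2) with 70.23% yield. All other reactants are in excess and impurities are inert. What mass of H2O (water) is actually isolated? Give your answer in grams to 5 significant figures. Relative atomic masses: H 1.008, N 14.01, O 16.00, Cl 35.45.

Pure NH4Cl = 491.77 × 0.7626 = 375.024 g.
M(NH4Cl) = 14.01 + 4(1.008) + 35.45 = 53.492 g/mol.
M(H2O) = 2(1.008) + 16.00 = 18.016 g/mol.
n(NH4Cl) = 375.024 / 53.492 = 7.01084 mol.
Step 1 (NH4Cl:NH3 = 1:1): theoretical n(NH3) = 7.01084 mol; at 76.60% yield, n(NH3) = 5.37030 mol.
Step 2 (NH3:H2O = 4:6): theoretical n(H2O) = 8.05545 mol, so theoretical mass = 8.05545 × 18.016 = 145.127 g.
At 70.23% yield, actual mass of H2O = 145.127 × 0.7023 = 101.923 g.

101.92 g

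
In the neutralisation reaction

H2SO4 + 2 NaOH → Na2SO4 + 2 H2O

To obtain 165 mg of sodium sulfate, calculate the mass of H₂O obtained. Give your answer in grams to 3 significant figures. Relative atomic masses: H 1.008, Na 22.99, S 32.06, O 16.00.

0.0419 g

M(Na2SO4) = 2(22.99) + 32.06 + 4(16.00) = 142.04 g/mol.
M(H2O) = 2(1.008) + 16.00 = 18.016 g/mol.
Convert: 165 mg = 0.1650 g.
n(Na2SO4) = 0.1650 g / 142.04 g/mol = 0.001162 mol.
From the equation the Na2SO4:H2O mole ratio is 1:2, so n(H2O) = 0.001162 × 2/1 = 0.002323 mol.
Mass of H2O = 0.002323 mol × 18.016 g/mol = 0.04186 g.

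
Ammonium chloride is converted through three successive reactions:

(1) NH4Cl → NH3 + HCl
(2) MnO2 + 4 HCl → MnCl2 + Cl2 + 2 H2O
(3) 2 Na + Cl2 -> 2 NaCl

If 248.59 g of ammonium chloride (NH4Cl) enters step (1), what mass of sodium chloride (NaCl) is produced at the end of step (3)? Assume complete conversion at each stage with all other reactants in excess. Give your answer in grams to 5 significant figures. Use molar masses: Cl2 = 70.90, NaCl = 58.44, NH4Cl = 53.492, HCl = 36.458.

n(NH4Cl) = 248.59 / 53.492 = 4.64724 mol.
Reaction (1): NH4Cl→HCl ratio 1:1 ⇒ n(HCl) = 4.64724 mol.
Reaction (2): HCl→Cl2 ratio 4:1 ⇒ n(Cl2) = 1.16181 mol.
Reaction (3): Cl2→NaCl ratio 1:2 ⇒ n(NaCl) = 2.32362 mol.
Mass of NaCl = 2.32362 × 58.44 = 135.792 g.

135.79 g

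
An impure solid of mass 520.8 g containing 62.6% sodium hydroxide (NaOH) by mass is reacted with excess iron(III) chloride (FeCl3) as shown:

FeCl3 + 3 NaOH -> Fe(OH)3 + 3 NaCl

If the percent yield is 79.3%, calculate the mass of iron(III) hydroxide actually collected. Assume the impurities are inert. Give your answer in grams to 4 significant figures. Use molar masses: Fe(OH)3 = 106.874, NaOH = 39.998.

Pure NaOH available = 520.8 g × 0.626 = 326.02 g.
n(NaOH) = 326.02 g / 39.998 g/mol = 8.1509 mol.
From the equation the NaOH:Fe(OH)3 mole ratio is 3:1, so n(Fe(OH)3) = 8.1509 × 1/3 = 2.7170 mol.
Mass of Fe(OH)3 = 2.7170 mol × 106.874 g/mol = 290.37 g.
Actual mass collected = 290.37 g × 0.793 = 230.27 g.

230.3 g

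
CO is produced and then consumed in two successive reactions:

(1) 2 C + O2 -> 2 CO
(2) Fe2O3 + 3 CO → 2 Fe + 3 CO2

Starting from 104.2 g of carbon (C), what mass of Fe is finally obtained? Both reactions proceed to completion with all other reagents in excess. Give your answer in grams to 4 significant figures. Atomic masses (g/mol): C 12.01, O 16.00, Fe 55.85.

M(C) = 12.01 g/mol.
M(Fe) = 55.85 g/mol.
n(C) = 104.20 / 12.01 = 8.6761 mol.
Step 1 gives a 2:2 ratio of C to CO, so n(CO) = 8.6761 mol.
In step 2 the CO:Fe ratio is 3:2, so n(Fe) = 5.7841 mol.
Mass of Fe = 5.7841 × 55.85 = 323.04 g.

323.0 g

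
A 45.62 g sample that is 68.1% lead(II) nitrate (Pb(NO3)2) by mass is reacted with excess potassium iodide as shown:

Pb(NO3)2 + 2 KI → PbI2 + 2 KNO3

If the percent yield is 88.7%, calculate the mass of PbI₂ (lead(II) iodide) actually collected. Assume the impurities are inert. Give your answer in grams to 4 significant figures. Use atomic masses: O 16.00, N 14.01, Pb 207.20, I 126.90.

38.35 g

Pure Pb(NO3)2 available = 45.62 g × 0.681 = 31.067 g.
M(Pb(NO3)2) = 207.20 + 2(14.01) + 6(16.00) = 331.22 g/mol.
M(PbI2) = 207.20 + 2(126.90) = 461.00 g/mol.
n(Pb(NO3)2) = 31.067 g / 331.22 g/mol = 0.093796 mol.
From the equation the Pb(NO3)2:PbI2 mole ratio is 1:1, so n(PbI2) = 0.093796 × 1/1 = 0.093796 mol.
Mass of PbI2 = 0.093796 mol × 461.00 g/mol = 43.240 g.
Actual mass collected = 43.240 g × 0.887 = 38.354 g.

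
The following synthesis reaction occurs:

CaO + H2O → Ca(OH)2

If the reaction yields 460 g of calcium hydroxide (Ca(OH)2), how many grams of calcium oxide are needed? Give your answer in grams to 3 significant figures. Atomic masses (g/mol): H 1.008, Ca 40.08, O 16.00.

M(Ca(OH)2) = 40.08 + 2(16.00) + 2(1.008) = 74.096 g/mol.
M(CaO) = 40.08 + 16.00 = 56.08 g/mol.
n(Ca(OH)2) = 460.0 g / 74.096 g/mol = 6.208 mol.
From the equation the Ca(OH)2:CaO mole ratio is 1:1, so n(CaO) = 6.208 × 1/1 = 6.208 mol.
Mass of CaO = 6.208 mol × 56.08 g/mol = 348.2 g.

348 g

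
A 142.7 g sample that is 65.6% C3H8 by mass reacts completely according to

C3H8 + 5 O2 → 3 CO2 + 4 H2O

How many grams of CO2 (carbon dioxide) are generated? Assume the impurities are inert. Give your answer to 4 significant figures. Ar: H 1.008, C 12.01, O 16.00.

Mass of pure C3H8 = 142.7 g × 0.656 = 93.611 g.
M(C3H8) = 3(12.01) + 8(1.008) = 44.094 g/mol.
M(CO2) = 12.01 + 2(16.00) = 44.01 g/mol.
n(C3H8) = 93.611 g / 44.094 g/mol = 2.1230 mol.
From the equation the C3H8:CO2 mole ratio is 1:3, so n(CO2) = 2.1230 × 3/1 = 6.3690 mol.
Mass of CO2 = 6.3690 mol × 44.01 g/mol = 280.30 g.

280.3 g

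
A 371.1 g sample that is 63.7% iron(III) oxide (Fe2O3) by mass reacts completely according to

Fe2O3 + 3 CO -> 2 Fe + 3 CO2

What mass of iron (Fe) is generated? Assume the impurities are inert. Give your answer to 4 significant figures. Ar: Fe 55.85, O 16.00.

Mass of pure Fe2O3 = 371.1 g × 0.637 = 236.39 g.
M(Fe2O3) = 2(55.85) + 3(16.00) = 159.70 g/mol.
M(Fe) = 55.85 g/mol.
n(Fe2O3) = 236.39 g / 159.70 g/mol = 1.4802 mol.
From the equation the Fe2O3:Fe mole ratio is 1:2, so n(Fe) = 1.4802 × 2/1 = 2.9604 mol.
Mass of Fe = 2.9604 mol × 55.85 g/mol = 165.34 g.

165.3 g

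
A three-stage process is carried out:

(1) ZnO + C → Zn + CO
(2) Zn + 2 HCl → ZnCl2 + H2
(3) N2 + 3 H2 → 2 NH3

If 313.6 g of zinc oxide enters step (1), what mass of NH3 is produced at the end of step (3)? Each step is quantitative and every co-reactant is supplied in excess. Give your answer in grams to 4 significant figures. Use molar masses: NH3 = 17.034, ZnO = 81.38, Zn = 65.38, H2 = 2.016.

43.76 g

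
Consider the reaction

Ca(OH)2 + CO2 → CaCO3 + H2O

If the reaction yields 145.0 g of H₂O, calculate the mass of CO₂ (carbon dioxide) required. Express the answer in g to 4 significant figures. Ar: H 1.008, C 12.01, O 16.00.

354.2 g

M(H2O) = 2(1.008) + 16.00 = 18.016 g/mol.
M(CO2) = 12.01 + 2(16.00) = 44.01 g/mol.
n(H2O) = 145.00 g / 18.016 g/mol = 8.0484 mol.
From the equation the H2O:CO2 mole ratio is 1:1, so n(CO2) = 8.0484 × 1/1 = 8.0484 mol.
Mass of CO2 = 8.0484 mol × 44.01 g/mol = 354.21 g.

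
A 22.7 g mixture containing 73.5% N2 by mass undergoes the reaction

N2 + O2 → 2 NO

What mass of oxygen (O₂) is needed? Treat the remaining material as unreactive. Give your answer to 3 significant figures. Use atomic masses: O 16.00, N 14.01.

Mass of pure N2 = 22.7 g × 0.735 = 16.68 g.
M(N2) = 2(14.01) = 28.02 g/mol.
M(O2) = 2(16.00) = 32.00 g/mol.
n(N2) = 16.68 g / 28.02 g/mol = 0.5954 mol.
From the equation the N2:O2 mole ratio is 1:1, so n(O2) = 0.5954 × 1/1 = 0.5954 mol.
Mass of O2 = 0.5954 mol × 32.00 g/mol = 19.05 g.

19.1 g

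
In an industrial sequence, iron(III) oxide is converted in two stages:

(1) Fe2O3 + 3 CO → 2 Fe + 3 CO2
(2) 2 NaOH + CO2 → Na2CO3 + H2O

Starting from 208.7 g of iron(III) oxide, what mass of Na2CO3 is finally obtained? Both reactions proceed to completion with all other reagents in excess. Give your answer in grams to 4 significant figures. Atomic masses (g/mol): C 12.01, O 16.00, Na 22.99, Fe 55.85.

M(Fe2O3) = 2(55.85) + 3(16.00) = 159.70 g/mol.
M(Na2CO3) = 2(22.99) + 12.01 + 3(16.00) = 105.99 g/mol.
n(Fe2O3) = 208.70 / 159.70 = 1.3068 mol.
Step 1 gives a 1:3 ratio of Fe2O3 to CO2, so n(CO2) = 3.9205 mol.
In step 2 the CO2:Na2CO3 ratio is 1:1, so n(Na2CO3) = 3.9205 mol.
Mass of Na2CO3 = 3.9205 × 105.99 = 415.53 g.

415.5 g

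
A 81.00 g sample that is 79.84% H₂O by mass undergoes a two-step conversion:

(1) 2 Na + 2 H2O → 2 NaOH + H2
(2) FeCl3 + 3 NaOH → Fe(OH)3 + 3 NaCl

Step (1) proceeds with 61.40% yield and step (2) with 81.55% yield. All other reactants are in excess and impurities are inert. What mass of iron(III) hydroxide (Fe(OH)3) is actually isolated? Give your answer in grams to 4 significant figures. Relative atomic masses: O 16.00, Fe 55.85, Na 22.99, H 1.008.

64.03 g

Pure H2O = 81.00 × 0.7984 = 64.670 g.
M(H2O) = 2(1.008) + 16.00 = 18.016 g/mol.
M(Fe(OH)3) = 55.85 + 3(16.00) + 3(1.008) = 106.874 g/mol.
n(H2O) = 64.670 / 18.016 = 3.5896 mol.
Step 1 (H2O:NaOH = 2:2): theoretical n(NaOH) = 3.5896 mol; at 61.40% yield, n(NaOH) = 2.2040 mol.
Step 2 (NaOH:Fe(OH)3 = 3:1): theoretical n(Fe(OH)3) = 0.73467 mol, so theoretical mass = 0.73467 × 106.874 = 78.517 g.
At 81.55% yield, actual mass of Fe(OH)3 = 78.517 × 0.8155 = 64.031 g.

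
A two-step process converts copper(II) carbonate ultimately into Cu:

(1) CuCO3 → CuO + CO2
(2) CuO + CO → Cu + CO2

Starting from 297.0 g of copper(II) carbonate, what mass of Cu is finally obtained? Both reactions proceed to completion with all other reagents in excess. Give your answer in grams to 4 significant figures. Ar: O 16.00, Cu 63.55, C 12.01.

M(CuCO3) = 63.55 + 12.01 + 3(16.00) = 123.56 g/mol.
M(Cu) = 63.55 g/mol.
n(CuCO3) = 297.00 / 123.56 = 2.4037 mol.
Step 1 gives a 1:1 ratio of CuCO3 to CuO, so n(CuO) = 2.4037 mol.
In step 2 the CuO:Cu ratio is 1:1, so n(Cu) = 2.4037 mol.
Mass of Cu = 2.4037 × 63.55 = 152.75 g.

152.8 g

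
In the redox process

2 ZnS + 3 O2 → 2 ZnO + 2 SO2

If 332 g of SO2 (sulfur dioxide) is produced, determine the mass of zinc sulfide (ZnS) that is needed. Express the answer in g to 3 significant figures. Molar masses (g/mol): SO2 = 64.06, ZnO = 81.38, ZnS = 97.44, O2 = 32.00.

505 g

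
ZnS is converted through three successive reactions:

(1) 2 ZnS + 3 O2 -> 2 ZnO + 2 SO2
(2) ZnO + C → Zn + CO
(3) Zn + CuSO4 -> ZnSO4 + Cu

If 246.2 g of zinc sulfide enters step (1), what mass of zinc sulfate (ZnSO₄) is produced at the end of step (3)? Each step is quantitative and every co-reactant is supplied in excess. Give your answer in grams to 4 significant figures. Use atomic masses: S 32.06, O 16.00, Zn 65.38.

407.9 g

M(ZnS) = 65.38 + 32.06 = 97.44 g/mol.
M(ZnSO4) = 65.38 + 32.06 + 4(16.00) = 161.44 g/mol.
n(ZnS) = 246.2 / 97.44 = 2.5267 mol.
Reaction (1): ZnS→ZnO ratio 2:2 ⇒ n(ZnO) = 2.5267 mol.
Reaction (2): ZnO→Zn ratio 1:1 ⇒ n(Zn) = 2.5267 mol.
Reaction (3): Zn→ZnSO4 ratio 1:1 ⇒ n(ZnSO4) = 2.5267 mol.
Mass of ZnSO4 = 2.5267 × 161.44 = 407.91 g.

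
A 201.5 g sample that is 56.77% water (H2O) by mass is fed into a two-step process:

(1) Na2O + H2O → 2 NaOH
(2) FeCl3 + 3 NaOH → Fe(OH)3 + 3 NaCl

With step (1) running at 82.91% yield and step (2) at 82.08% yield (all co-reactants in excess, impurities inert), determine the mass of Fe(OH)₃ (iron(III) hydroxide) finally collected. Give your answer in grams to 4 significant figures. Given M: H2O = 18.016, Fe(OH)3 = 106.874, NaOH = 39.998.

Pure H2O = 201.5 × 0.5677 = 114.39 g.
n(H2O) = 114.39 / 18.016 = 6.3494 mol.
Step 1 (H2O:NaOH = 1:2): theoretical n(NaOH) = 12.699 mol; at 82.91% yield, n(NaOH) = 10.529 mol.
Step 2 (NaOH:Fe(OH)3 = 3:1): theoretical n(Fe(OH)3) = 3.5095 mol, so theoretical mass = 3.5095 × 106.874 = 375.08 g.
At 82.08% yield, actual mass of Fe(OH)3 = 375.08 × 0.8208 = 307.87 g.

307.9 g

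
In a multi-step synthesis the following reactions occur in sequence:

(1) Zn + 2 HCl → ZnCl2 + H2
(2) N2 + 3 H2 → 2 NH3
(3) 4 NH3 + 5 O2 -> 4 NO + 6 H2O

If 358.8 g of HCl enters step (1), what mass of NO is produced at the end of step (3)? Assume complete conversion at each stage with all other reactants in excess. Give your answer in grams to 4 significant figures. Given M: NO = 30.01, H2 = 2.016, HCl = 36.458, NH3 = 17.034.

98.45 g

n(HCl) = 358.8 / 36.458 = 9.8415 mol.
Reaction (1): HCl→H2 ratio 2:1 ⇒ n(H2) = 4.9207 mol.
Reaction (2): H2→NH3 ratio 3:2 ⇒ n(NH3) = 3.2805 mol.
Reaction (3): NH3→NO ratio 4:4 ⇒ n(NO) = 3.2805 mol.
Mass of NO = 3.2805 × 30.01 = 98.447 g.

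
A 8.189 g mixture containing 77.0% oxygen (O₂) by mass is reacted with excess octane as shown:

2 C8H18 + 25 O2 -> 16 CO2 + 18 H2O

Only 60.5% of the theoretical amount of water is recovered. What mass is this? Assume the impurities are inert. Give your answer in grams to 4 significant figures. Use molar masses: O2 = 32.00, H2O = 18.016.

Pure O2 available = 8.189 g × 0.770 = 6.3055 g.
n(O2) = 6.3055 g / 32.00 g/mol = 0.19705 mol.
From the equation the O2:H2O mole ratio is 25:18, so n(H2O) = 0.19705 × 18/25 = 0.14187 mol.
Mass of H2O = 0.14187 mol × 18.016 g/mol = 2.5560 g.
Actual mass collected = 2.5560 g × 0.605 = 1.5464 g.

1.546 g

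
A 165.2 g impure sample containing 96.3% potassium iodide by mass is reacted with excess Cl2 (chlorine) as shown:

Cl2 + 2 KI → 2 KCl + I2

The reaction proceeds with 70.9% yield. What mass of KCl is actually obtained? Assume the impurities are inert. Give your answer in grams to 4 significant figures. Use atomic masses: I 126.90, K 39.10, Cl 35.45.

Pure KI available = 165.2 g × 0.963 = 159.09 g.
M(KI) = 39.10 + 126.90 = 166.00 g/mol.
M(KCl) = 39.10 + 35.45 = 74.55 g/mol.
n(KI) = 159.09 g / 166.00 g/mol = 0.95836 mol.
From the equation the KI:KCl mole ratio is 2:2, so n(KCl) = 0.95836 × 2/2 = 0.95836 mol.
Mass of KCl = 0.95836 mol × 74.55 g/mol = 71.446 g.
Actual mass collected = 71.446 g × 0.709 = 50.655 g.

50.65 g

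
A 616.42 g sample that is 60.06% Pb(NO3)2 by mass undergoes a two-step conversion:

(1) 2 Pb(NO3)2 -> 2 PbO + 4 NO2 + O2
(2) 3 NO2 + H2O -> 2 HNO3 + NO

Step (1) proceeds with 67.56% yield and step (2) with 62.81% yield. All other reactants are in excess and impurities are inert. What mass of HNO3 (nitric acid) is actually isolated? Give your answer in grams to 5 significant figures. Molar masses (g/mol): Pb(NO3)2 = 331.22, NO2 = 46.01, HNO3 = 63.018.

Pure Pb(NO3)2 = 616.42 × 0.6006 = 370.222 g.
n(Pb(NO3)2) = 370.222 / 331.22 = 1.11775 mol.
Step 1 (Pb(NO3)2:NO2 = 2:4): theoretical n(NO2) = 2.23550 mol; at 67.56% yield, n(NO2) = 1.51031 mol.
Step 2 (NO2:HNO3 = 3:2): theoretical n(HNO3) = 1.00687 mol, so theoretical mass = 1.00687 × 63.018 = 63.4510 g.
At 62.81% yield, actual mass of HNO3 = 63.4510 × 0.6281 = 39.8536 g.

39.854 g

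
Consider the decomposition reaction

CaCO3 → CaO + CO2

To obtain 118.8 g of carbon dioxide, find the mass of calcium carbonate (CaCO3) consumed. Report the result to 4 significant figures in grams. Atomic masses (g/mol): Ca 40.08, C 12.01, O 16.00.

270.2 g

M(CO2) = 12.01 + 2(16.00) = 44.01 g/mol.
M(CaCO3) = 40.08 + 12.01 + 3(16.00) = 100.09 g/mol.
n(CO2) = 118.80 g / 44.01 g/mol = 2.6994 mol.
From the equation the CO2:CaCO3 mole ratio is 1:1, so n(CaCO3) = 2.6994 × 1/1 = 2.6994 mol.
Mass of CaCO3 = 2.6994 mol × 100.09 g/mol = 270.18 g.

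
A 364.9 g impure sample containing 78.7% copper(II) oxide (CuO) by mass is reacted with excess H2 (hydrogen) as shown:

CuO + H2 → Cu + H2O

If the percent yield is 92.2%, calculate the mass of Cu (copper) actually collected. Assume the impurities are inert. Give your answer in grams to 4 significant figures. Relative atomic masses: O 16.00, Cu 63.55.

Pure CuO available = 364.9 g × 0.787 = 287.18 g.
M(CuO) = 63.55 + 16.00 = 79.55 g/mol.
M(Cu) = 63.55 g/mol.
n(CuO) = 287.18 g / 79.55 g/mol = 3.6100 mol.
From the equation the CuO:Cu mole ratio is 1:1, so n(Cu) = 3.6100 × 1/1 = 3.6100 mol.
Mass of Cu = 3.6100 mol × 63.55 g/mol = 229.42 g.
Actual mass collected = 229.42 g × 0.922 = 211.52 g.

211.5 g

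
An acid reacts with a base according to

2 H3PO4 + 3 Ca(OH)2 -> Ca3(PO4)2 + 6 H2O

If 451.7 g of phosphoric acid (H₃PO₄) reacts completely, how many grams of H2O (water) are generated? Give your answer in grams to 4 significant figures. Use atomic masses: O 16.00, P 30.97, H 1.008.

249.1 g

M(H3PO4) = 3(1.008) + 30.97 + 4(16.00) = 97.994 g/mol.
M(H2O) = 2(1.008) + 16.00 = 18.016 g/mol.
n(H3PO4) = 451.70 g / 97.994 g/mol = 4.6095 mol.
From the equation the H3PO4:H2O mole ratio is 2:6, so n(H2O) = 4.6095 × 6/2 = 13.828 mol.
Mass of H2O = 13.828 mol × 18.016 g/mol = 249.13 g.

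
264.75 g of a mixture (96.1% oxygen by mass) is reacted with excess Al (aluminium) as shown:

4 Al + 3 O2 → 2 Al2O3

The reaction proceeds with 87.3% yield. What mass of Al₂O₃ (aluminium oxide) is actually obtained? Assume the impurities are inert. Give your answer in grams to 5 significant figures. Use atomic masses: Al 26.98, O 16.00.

471.80 g

Pure O2 available = 264.75 g × 0.961 = 254.425 g.
M(O2) = 2(16.00) = 32.00 g/mol.
M(Al2O3) = 2(26.98) + 3(16.00) = 101.96 g/mol.
n(O2) = 254.425 g / 32.00 g/mol = 7.95077 mol.
From the equation the O2:Al2O3 mole ratio is 3:2, so n(Al2O3) = 7.95077 × 2/3 = 5.30052 mol.
Mass of Al2O3 = 5.30052 mol × 101.96 g/mol = 540.441 g.
Actual mass collected = 540.441 g × 0.873 = 471.805 g.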